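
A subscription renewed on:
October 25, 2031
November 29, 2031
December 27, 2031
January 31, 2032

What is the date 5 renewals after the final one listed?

All Saturdays; the gaps (35, 28, 35) vary with month length.
This is the last Saturday of each month.
Last Saturday of February 2032: February 28, 2032.
March 2032 ends with Saturday March 27, 2032.
April 2032 ends with Saturday April 24, 2032.
May 2032 ends with Saturday May 29, 2032.
Last Saturday of June 2032: June 26, 2032.

June 26, 2032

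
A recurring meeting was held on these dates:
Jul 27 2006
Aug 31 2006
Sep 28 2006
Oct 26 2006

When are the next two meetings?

Nov 30 2006, Dec 28 2006

All Thursdays; the gaps (35, 28, 28) vary with month length.
This is the last Thursday of each month.
November 2006 ends with Thursday Nov 30 2006.
December 2006 ends with Thursday Dec 28 2006.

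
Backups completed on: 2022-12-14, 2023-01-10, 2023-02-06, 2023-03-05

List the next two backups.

Every event comes 27 days after the last (27, 27, 27).
2023-03-05 + 27 days = 2023-04-01.
2023-04-01 + 27 days = 2023-04-28.

2023-04-01, 2023-04-28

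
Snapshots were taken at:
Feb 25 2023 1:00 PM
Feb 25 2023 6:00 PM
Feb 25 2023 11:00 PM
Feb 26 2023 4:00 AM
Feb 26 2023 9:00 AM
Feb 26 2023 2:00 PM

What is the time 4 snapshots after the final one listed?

Spacing: 5, 5, 5, 5, 5 h — constant 5 h.
Feb 26 2023 2:00 PM + 5 h = Feb 26 2023 7:00 PM.
Feb 26 2023 7:00 PM + 5 h = Feb 27 2023 12:00 AM.
Feb 27 2023 12:00 AM + 5 h = Feb 27 2023 5:00 AM.
Feb 27 2023 5:00 AM + 5 h = Feb 27 2023 10:00 AM.

Feb 27 2023 10:00 AM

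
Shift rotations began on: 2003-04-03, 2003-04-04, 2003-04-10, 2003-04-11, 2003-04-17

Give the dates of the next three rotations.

Every event lands on a Thursday or Friday (gaps cycle 1, 6, 1, 6).
So the schedule is: every Thursday and Friday.
Next Friday: 2003-04-18.
Next Thursday: 2003-04-24.
The following Friday is 2003-04-25.

2003-04-18, 2003-04-24, 2003-04-25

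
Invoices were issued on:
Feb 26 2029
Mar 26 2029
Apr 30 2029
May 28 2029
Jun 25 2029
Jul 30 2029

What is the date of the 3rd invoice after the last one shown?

Oct 29 2029

All Mondays; the gaps (28, 35, 28, 28, 35) vary with month length.
This is the last Monday of each month.
Last Monday of August 2029: Aug 27 2029.
Last Monday of September 2029: Sep 24 2029.
October 2029 ends with Monday Oct 29 2029.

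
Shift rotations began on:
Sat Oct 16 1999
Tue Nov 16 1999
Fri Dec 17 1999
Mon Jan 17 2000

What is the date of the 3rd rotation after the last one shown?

Gaps between consecutive events: 31, 31, 31 days — a constant 31-day interval.
Mon Jan 17 2000 + 31 days = Thu Feb 17 2000.
Thu Feb 17 2000 + 31 days = Sun Mar 19 2000.
Sun Mar 19 2000 + 31 days = Wed Apr 19 2000.

Wed Apr 19 2000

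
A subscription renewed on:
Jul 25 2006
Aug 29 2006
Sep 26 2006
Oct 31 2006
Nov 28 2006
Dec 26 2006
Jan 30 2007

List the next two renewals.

Feb 27 2007, Mar 27 2007

All Tuesdays; the gaps (35, 28, 35, 28, 28, 35) vary with month length.
This is the last Tuesday of each month.
Last Tuesday of February 2007: Feb 27 2007.
March 2007 ends with Tuesday Mar 27 2007.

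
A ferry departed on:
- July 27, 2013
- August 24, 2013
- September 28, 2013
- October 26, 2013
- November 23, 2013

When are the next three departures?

December 28, 2013; January 25, 2014; February 22, 2014

These are Saturdays at 28- or 35-day spacing (28, 35, 28, 28).
The pattern: 4th Saturday of the month.
December 2013 — 4th Saturday is December 28, 2013.
January 2014 — 4th Saturday is January 25, 2014.
February 2014 — 4th Saturday is February 22, 2014.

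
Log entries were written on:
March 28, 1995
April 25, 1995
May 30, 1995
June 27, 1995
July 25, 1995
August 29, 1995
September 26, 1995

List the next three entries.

October 31, 1995; November 28, 1995; December 26, 1995

All Tuesdays; the gaps (28, 35, 28, 28, 35, 28) vary with month length.
This is the last Tuesday of each month.
October 1995 ends with Tuesday October 31, 1995.
Last Tuesday of November 1995: November 28, 1995.
Last Tuesday of December 1995: December 26, 1995.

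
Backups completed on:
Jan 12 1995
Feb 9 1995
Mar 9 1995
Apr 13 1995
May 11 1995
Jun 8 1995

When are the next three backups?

Jul 13 1995, Aug 10 1995, Sep 14 1995

Gaps: 28, 28, 35, 28, 28 days — a mix of 28 and 35. Every date is a Thursday.
Each is the 2nd Thursday of its month.
2nd Thursday of July 1995: Jul 13 1995.
August 1995 — 2nd Thursday is Aug 10 1995.
September 1995 — 2nd Thursday is Sep 14 1995.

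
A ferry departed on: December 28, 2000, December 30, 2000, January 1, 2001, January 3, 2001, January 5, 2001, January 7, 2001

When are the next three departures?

January 9, 2001; January 11, 2001; January 13, 2001

The spacing is 2, 2, 2, 2, 2 days — always 2 days.
January 7, 2001 + 2 days = January 9, 2001.
January 9, 2001 + 2 days = January 11, 2001.
January 11, 2001 + 2 days = January 13, 2001.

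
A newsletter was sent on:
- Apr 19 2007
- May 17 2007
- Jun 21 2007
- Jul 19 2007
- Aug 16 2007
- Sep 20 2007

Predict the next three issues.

Oct 18 2007, Nov 15 2007, Dec 20 2007

These are Thursdays at 28- or 35-day spacing (28, 35, 28, 28, 35).
The pattern: 3rd Thursday of the month.
October 2007 — 3rd Thursday is Oct 18 2007.
November 2007 — 3rd Thursday is Nov 15 2007.
3rd Thursday of December 2007: Dec 20 2007.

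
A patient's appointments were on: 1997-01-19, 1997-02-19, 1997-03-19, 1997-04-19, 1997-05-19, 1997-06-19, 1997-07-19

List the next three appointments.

1997-08-19, 1997-09-19, 1997-10-19

Each date is the 19th; the gaps (31, 28, 31, 30, 31, 30) track the month lengths.
The rule is the 19th of each month.
August 1997: 1997-08-19.
Next: September 1997 → 1997-09-19.
Next: October 1997 → 1997-10-19.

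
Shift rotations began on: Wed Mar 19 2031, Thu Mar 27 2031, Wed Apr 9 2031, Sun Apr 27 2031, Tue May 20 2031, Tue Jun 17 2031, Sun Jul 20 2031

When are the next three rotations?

Intervals are 8, 13, 18, 23, 28, 33 days — an arithmetic progression with common difference 5.
Next gap: 38 days. Sun Jul 20 2031 + 38 days = Wed Aug 27 2031.
Next gap: 43 days. Wed Aug 27 2031 + 43 days = Thu Oct 9 2031.
Next gap: 48 days. Thu Oct 9 2031 + 48 days = Wed Nov 26 2031.

Wed Aug 27 2031, Thu Oct 9 2031, Wed Nov 26 2031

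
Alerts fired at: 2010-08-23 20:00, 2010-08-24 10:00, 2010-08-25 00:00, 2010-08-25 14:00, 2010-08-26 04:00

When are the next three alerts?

Spacing: 14, 14, 14, 14 h — constant 14 h.
2010-08-26 04:00 + 14 h = 2010-08-26 18:00.
2010-08-26 18:00 + 14 h = 2010-08-27 08:00.
2010-08-27 08:00 + 14 h = 2010-08-27 22:00.

2010-08-26 18:00, 2010-08-27 08:00, 2010-08-27 22:00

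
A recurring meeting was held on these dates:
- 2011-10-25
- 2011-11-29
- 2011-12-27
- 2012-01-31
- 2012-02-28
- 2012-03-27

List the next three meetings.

2012-04-24, 2012-05-29, 2012-06-26

All Tuesdays; the gaps (35, 28, 35, 28, 28) vary with month length.
This is the last Tuesday of each month.
April 2012 ends with Tuesday 2012-04-24.
Last Tuesday of May 2012: 2012-05-29.
Last Tuesday of June 2012: 2012-06-26.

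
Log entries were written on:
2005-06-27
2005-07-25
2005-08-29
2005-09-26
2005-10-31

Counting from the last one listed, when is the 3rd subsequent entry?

Every date is a Monday; gaps 28, 35, 28, 35 days.
Each is the last Monday of its month (at least one falls on the 29th or later, ruling out '4th Monday').
November 2005 ends with Monday 2005-11-28.
Last Monday of December 2005: 2005-12-26.
Last Monday of January 2006: 2006-01-30.

2006-01-30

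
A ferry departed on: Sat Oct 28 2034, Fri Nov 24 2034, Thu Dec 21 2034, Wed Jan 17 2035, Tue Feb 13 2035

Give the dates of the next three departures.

Every event comes 27 days after the last (27, 27, 27, 27).
Tue Feb 13 2035 + 27 days = Mon Mar 12 2035.
Mon Mar 12 2035 + 27 days = Sun Apr 8 2035.
Sun Apr 8 2035 + 27 days = Sat May 5 2035.

Mon Mar 12 2035, Sun Apr 8 2035, Sat May 5 2035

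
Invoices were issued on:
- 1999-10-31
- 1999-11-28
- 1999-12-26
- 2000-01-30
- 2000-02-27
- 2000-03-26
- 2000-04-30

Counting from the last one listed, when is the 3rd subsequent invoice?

2000-07-30

All Sundays; the gaps (28, 28, 35, 28, 28, 35) vary with month length.
This is the last Sunday of each month.
May 2000 ends with Sunday 2000-05-28.
June 2000 ends with Sunday 2000-06-25.
July 2000 ends with Sunday 2000-07-30.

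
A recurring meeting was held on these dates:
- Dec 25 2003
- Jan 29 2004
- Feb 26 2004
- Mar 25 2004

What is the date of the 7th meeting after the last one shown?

Oct 28 2004

These are Thursdays with 35, 28, 28-day gaps.
Each is the final Thursday of its month — Jan 29 2004 is past the 28th, so '4th Thursday' doesn't fit.
April 2004 ends with Thursday Apr 29 2004.
May 2004 ends with Thursday May 27 2004.
June 2004 ends with Thursday Jun 24 2004.
Last Thursday of July 2004: Jul 29 2004.
August 2004 ends with Thursday Aug 26 2004.
Last Thursday of September 2004: Sep 30 2004.
October 2004 ends with Thursday Oct 28 2004.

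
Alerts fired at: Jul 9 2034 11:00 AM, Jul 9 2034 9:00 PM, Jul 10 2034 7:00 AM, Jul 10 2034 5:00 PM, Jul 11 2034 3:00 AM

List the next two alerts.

Gaps: 10, 10, 10, 10 hours — each event is 10 hours after the previous one.
Jul 11 2034 3:00 AM + 10 h = Jul 11 2034 1:00 PM.
Jul 11 2034 1:00 PM + 10 h = Jul 11 2034 11:00 PM.

Jul 11 2034 1:00 PM, Jul 11 2034 11:00 PM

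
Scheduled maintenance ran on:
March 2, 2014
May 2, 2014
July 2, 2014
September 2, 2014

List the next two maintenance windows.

November 2, 2014; January 2, 2015

The day-of-month is always 2 (61, 61, 62 days between events).
So this recurs on the 2nd of every 2 months.
Next: November 2014 → November 2, 2014.
Next: January 2015 → January 2, 2015.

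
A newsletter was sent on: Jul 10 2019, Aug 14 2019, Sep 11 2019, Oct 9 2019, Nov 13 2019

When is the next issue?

Dec 11 2019

Gaps: 35, 28, 28, 35 days — a mix of 28 and 35. Every date is a Wednesday.
Each is the 2nd Wednesday of its month.
December 2019 — 2nd Wednesday is Dec 11 2019.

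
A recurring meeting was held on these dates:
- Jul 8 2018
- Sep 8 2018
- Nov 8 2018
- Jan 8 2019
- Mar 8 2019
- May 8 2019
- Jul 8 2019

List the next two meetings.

Each date is the 8th; the gaps (62, 61, 61, 59, 61, 61) track the month lengths.
The rule is the 8th of every 2 months.
September 2019: Sep 8 2019.
Next: November 2019 → Nov 8 2019.

Sep 8 2019, Nov 8 2019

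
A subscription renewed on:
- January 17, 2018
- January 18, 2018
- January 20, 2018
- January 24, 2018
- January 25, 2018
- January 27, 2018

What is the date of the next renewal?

January 31, 2018

The gap pattern 1, 2, 4, 1, 2 repeats every 3 events.
These are the Wednesdays, Thursdays and Saturdays of each week.
Next Wednesday: January 31, 2018.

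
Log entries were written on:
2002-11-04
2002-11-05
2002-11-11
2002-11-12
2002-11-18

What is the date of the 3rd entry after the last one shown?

Gaps: 1, 6, 1, 6 days — not constant, but cyclic with period 2.
The events fall on every Monday and Tuesday.
Next Tuesday: 2002-11-19.
The following Monday is 2002-11-25.
Next Tuesday: 2002-11-26.

2002-11-26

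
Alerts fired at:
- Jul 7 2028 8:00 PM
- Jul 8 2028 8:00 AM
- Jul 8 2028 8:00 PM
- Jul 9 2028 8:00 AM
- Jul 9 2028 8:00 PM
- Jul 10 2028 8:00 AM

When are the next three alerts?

Spacing: 12, 12, 12, 12, 12 h — constant 12 h.
Jul 10 2028 8:00 AM + 12 h = Jul 10 2028 8:00 PM.
Jul 10 2028 8:00 PM + 12 h = Jul 11 2028 8:00 AM.
Jul 11 2028 8:00 AM + 12 h = Jul 11 2028 8:00 PM.

Jul 10 2028 8:00 PM, Jul 11 2028 8:00 AM, Jul 11 2028 8:00 PM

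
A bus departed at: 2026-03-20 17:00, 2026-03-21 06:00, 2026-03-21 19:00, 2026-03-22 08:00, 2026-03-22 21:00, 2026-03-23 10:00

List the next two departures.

2026-03-23 23:00, 2026-03-24 12:00

Gaps: 13, 13, 13, 13, 13 hours — each event is 13 hours after the previous one.
2026-03-23 10:00 + 13 h = 2026-03-23 23:00.
2026-03-23 23:00 + 13 h = 2026-03-24 12:00.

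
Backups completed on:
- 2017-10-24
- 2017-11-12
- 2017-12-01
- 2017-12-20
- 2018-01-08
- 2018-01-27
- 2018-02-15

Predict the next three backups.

The spacing is 19, 19, 19, 19, 19, 19 days — always 19 days.
2018-02-15 + 19 days = 2018-03-06.
2018-03-06 + 19 days = 2018-03-25.
2018-03-25 + 19 days = 2018-04-13.

2018-03-06, 2018-03-25, 2018-04-13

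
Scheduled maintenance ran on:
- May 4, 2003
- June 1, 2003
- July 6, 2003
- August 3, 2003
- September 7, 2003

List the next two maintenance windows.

Gaps: 28, 35, 28, 35 days — a mix of 28 and 35. Every date is a Sunday.
Each is the 1st Sunday of its month.
1st Sunday of October 2003: October 5, 2003.
November 2003 — 1st Sunday is November 2, 2003.

October 5, 2003; November 2, 2003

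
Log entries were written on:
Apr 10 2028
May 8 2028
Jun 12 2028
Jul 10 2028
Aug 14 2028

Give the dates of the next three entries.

Sep 11 2028, Oct 9 2028, Nov 13 2028

All dates are Mondays, 28, 35, 28, 35 days apart.
Specifically, the 2nd Monday of each month.
2nd Monday of September 2028: Sep 11 2028.
2nd Monday of October 2028: Oct 9 2028.
November 2028 — 2nd Monday is Nov 13 2028.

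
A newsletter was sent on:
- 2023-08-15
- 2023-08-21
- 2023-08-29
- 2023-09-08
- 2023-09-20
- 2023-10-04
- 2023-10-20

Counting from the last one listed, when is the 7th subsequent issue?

2024-04-05

Intervals are 6, 8, 10, 12, 14, 16 days — an arithmetic progression with common difference 2.
Next gap: 18 days. 2023-10-20 + 18 days = 2023-11-07.
Next gap: 20 days. 2023-11-07 + 20 days = 2023-11-27.
Next gap: 22 days. 2023-11-27 + 22 days = 2023-12-19.
Next gap: 24 days. 2023-12-19 + 24 days = 2024-01-12.
Next gap: 26 days. 2024-01-12 + 26 days = 2024-02-07.
Next gap: 28 days. 2024-02-07 + 28 days = 2024-03-06.
Next gap: 30 days. 2024-03-06 + 30 days = 2024-04-05.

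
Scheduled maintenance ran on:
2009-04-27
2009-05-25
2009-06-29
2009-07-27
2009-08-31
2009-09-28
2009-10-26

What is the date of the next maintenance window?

These are Mondays with 28, 35, 28, 35, 28, 28-day gaps.
Each is the final Monday of its month — 2009-06-29 is past the 28th, so '4th Monday' doesn't fit.
Last Monday of November 2009: 2009-11-30.

2009-11-30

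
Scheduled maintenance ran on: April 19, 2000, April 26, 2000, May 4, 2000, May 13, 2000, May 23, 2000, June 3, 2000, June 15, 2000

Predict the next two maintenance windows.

June 28, 2000; July 12, 2000

Intervals are 7, 8, 9, 10, 11, 12 days — an arithmetic progression with common difference 1.
Next gap: 13 days. June 15, 2000 + 13 days = June 28, 2000.
Next gap: 14 days. June 28, 2000 + 14 days = July 12, 2000.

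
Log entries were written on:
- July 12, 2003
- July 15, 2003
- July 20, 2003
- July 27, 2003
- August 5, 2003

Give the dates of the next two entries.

Gaps: 3, 5, 7, 9 days — each gap is 2 larger than the previous one.
Next gap: 11 days. August 5, 2003 + 11 days = August 16, 2003.
Next gap: 13 days. August 16, 2003 + 13 days = August 29, 2003.

August 16, 2003; August 29, 2003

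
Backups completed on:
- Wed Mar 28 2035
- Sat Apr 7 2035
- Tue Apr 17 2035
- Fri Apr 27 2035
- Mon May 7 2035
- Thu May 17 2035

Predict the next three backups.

Gaps between consecutive events: 10, 10, 10, 10, 10 days — a constant 10-day interval.
Thu May 17 2035 + 10 days = Sun May 27 2035.
Sun May 27 2035 + 10 days = Wed Jun 6 2035.
Wed Jun 6 2035 + 10 days = Sat Jun 16 2035.

Sun May 27 2035, Wed Jun 6 2035, Sat Jun 16 2035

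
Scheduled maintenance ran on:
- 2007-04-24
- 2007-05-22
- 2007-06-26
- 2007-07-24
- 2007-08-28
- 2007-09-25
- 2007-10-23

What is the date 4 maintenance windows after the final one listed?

These are Tuesdays at 28- or 35-day spacing (28, 35, 28, 35, 28, 28).
The pattern: 4th Tuesday of the month.
November 2007 — 4th Tuesday is 2007-11-27.
4th Tuesday of December 2007: 2007-12-25.
January 2008 — 4th Tuesday is 2008-01-22.
4th Tuesday of February 2008: 2008-02-26.

2008-02-26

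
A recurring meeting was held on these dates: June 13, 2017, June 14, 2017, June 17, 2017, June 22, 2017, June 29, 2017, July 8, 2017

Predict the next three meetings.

Intervals are 1, 3, 5, 7, 9 days — an arithmetic progression with common difference 2.
Next gap: 11 days. July 8, 2017 + 11 days = July 19, 2017.
Next gap: 13 days. July 19, 2017 + 13 days = August 1, 2017.
Next gap: 15 days. August 1, 2017 + 15 days = August 16, 2017.

July 19, 2017; August 1, 2017; August 16, 2017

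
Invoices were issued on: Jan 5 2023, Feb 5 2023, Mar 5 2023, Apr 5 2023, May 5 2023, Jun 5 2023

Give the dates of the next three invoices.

Jul 5 2023, Aug 5 2023, Sep 5 2023

The day-of-month is always 5 (31, 28, 31, 30, 31 days between events).
So this recurs on the 5th of each month.
Next: July 2023 → Jul 5 2023.
August 2023: Aug 5 2023.
September 2023: Sep 5 2023.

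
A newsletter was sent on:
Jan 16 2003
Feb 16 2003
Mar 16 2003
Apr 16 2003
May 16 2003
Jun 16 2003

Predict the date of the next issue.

Jul 16 2003

Gaps: 31, 28, 31, 30, 31 days — not constant. Every event is on the 16th of the month.
Pattern: the 16th of each month.
Next: July 2003 → Jul 16 2003.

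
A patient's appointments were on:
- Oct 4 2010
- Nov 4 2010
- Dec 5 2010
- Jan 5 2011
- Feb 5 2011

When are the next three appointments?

Every event comes 31 days after the last (31, 31, 31, 31).
Feb 5 2011 + 31 days = Mar 8 2011.
Mar 8 2011 + 31 days = Apr 8 2011.
Apr 8 2011 + 31 days = May 9 2011.

Mar 8 2011, Apr 8 2011, May 9 2011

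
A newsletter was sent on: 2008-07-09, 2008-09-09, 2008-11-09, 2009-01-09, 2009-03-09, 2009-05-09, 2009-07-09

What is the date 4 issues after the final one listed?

2010-03-09

Gaps: 62, 61, 61, 59, 61, 61 days — not constant. Every event is on the 9th of the month.
Pattern: the 9th of every 2 months.
Next: September 2009 → 2009-09-09.
November 2009: 2009-11-09.
Next: January 2010 → 2010-01-09.
March 2010: 2010-03-09.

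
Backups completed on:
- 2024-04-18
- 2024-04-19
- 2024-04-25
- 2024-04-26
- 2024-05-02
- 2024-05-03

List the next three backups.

2024-05-09, 2024-05-10, 2024-05-16

The gap pattern 1, 6, 1, 6, 1 repeats every 2 events.
These are the Thursdays and Fridays of each week.
Next Thursday: 2024-05-09.
The following Friday is 2024-05-10.
Next Thursday: 2024-05-16.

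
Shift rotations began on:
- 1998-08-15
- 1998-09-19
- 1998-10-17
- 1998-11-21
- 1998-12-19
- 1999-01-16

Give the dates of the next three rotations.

1999-02-20, 1999-03-20, 1999-04-17

Gaps: 35, 28, 35, 28, 28 days — a mix of 28 and 35. Every date is a Saturday.
Each is the 3rd Saturday of its month.
3rd Saturday of February 1999: 1999-02-20.
3rd Saturday of March 1999: 1999-03-20.
April 1999 — 3rd Saturday is 1999-04-17.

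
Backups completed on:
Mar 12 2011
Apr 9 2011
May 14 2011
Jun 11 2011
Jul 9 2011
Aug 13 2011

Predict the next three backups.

Sep 10 2011, Oct 8 2011, Nov 12 2011

All dates are Saturdays, 28, 35, 28, 28, 35 days apart.
Specifically, the 2nd Saturday of each month.
September 2011 — 2nd Saturday is Sep 10 2011.
2nd Saturday of October 2011: Oct 8 2011.
November 2011 — 2nd Saturday is Nov 12 2011.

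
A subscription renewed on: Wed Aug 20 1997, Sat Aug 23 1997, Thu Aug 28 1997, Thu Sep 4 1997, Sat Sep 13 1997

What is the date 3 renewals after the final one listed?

Gaps: 3, 5, 7, 9 days — each gap is 2 larger than the previous one.
Next gap: 11 days. Sat Sep 13 1997 + 11 days = Wed Sep 24 1997.
Next gap: 13 days. Wed Sep 24 1997 + 13 days = Tue Oct 7 1997.
Next gap: 15 days. Tue Oct 7 1997 + 15 days = Wed Oct 22 1997.

Wed Oct 22 1997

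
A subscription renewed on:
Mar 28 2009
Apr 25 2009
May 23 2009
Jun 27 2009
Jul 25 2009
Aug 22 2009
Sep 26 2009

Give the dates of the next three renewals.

Gaps: 28, 28, 35, 28, 28, 35 days — a mix of 28 and 35. Every date is a Saturday.
Each is the 4th Saturday of its month.
October 2009 — 4th Saturday is Oct 24 2009.
November 2009 — 4th Saturday is Nov 28 2009.
December 2009 — 4th Saturday is Dec 26 2009.

Oct 24 2009, Nov 28 2009, Dec 26 2009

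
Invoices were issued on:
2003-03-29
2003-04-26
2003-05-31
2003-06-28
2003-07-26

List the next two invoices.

These are Saturdays with 28, 35, 28, 28-day gaps.
Each is the final Saturday of its month — 2003-03-29 is past the 28th, so '4th Saturday' doesn't fit.
August 2003 ends with Saturday 2003-08-30.
Last Saturday of September 2003: 2003-09-27.

2003-08-30, 2003-09-27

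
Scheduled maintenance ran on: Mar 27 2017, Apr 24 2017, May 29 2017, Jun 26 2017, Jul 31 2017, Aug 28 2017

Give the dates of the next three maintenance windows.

Sep 25 2017, Oct 30 2017, Nov 27 2017

Every date is a Monday; gaps 28, 35, 28, 35, 28 days.
Each is the last Monday of its month (at least one falls on the 29th or later, ruling out '4th Monday').
September 2017 ends with Monday Sep 25 2017.
Last Monday of October 2017: Oct 30 2017.
November 2017 ends with Monday Nov 27 2017.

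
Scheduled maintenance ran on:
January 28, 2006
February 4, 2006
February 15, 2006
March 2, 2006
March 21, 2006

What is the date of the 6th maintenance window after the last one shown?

Gaps: 7, 11, 15, 19 days — each gap is 4 larger than the previous one.
Next gap: 23 days. March 21, 2006 + 23 days = April 13, 2006.
Next gap: 27 days. April 13, 2006 + 27 days = May 10, 2006.
Next gap: 31 days. May 10, 2006 + 31 days = June 10, 2006.
Next gap: 35 days. June 10, 2006 + 35 days = July 15, 2006.
Next gap: 39 days. July 15, 2006 + 39 days = August 23, 2006.
Next gap: 43 days. August 23, 2006 + 43 days = October 5, 2006.

October 5, 2006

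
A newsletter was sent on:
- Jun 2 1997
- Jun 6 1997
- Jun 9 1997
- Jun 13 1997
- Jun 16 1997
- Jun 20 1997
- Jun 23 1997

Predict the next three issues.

The gap pattern 4, 3, 4, 3, 4, 3 repeats every 2 events.
These are the Mondays and Fridays of each week.
Next Friday: Jun 27 1997.
Next Monday: Jun 30 1997.
The following Friday is Jul 4 1997.

Jun 27 1997, Jun 30 1997, Jul 4 1997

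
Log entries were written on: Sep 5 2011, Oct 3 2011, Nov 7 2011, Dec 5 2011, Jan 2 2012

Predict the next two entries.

All dates are Mondays, 28, 35, 28, 28 days apart.
Specifically, the 1st Monday of each month.
February 2012 — 1st Monday is Feb 6 2012.
1st Monday of March 2012: Mar 5 2012.

Feb 6 2012, Mar 5 2012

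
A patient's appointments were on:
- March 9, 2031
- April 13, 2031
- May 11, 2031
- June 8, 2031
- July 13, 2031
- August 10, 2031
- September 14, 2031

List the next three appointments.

All dates are Sundays, 35, 28, 28, 35, 28, 35 days apart.
Specifically, the 2nd Sunday of each month.
2nd Sunday of October 2031: October 12, 2031.
November 2031 — 2nd Sunday is November 9, 2031.
2nd Sunday of December 2031: December 14, 2031.

October 12, 2031; November 9, 2031; December 14, 2031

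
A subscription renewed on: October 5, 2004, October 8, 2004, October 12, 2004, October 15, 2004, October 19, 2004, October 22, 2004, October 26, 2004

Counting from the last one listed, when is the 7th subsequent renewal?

November 19, 2004

Gaps: 3, 4, 3, 4, 3, 4 days — not constant, but cyclic with period 2.
The events fall on every Tuesday and Friday.
Next Friday: October 29, 2004.
The following Tuesday is November 2, 2004.
Next Friday: November 5, 2004.
The following Tuesday is November 9, 2004.
The following Friday is November 12, 2004.
The following Tuesday is November 16, 2004.
The following Friday is November 19, 2004.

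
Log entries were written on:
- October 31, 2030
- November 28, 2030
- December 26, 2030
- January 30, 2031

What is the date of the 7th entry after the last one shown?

All Thursdays; the gaps (28, 28, 35) vary with month length.
This is the last Thursday of each month.
Last Thursday of February 2031: February 27, 2031.
Last Thursday of March 2031: March 27, 2031.
Last Thursday of April 2031: April 24, 2031.
Last Thursday of May 2031: May 29, 2031.
June 2031 ends with Thursday June 26, 2031.
July 2031 ends with Thursday July 31, 2031.
August 2031 ends with Thursday August 28, 2031.

August 28, 2031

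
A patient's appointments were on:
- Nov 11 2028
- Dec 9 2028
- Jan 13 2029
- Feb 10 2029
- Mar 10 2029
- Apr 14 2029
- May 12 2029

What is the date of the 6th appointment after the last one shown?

Gaps: 28, 35, 28, 28, 35, 28 days — a mix of 28 and 35. Every date is a Saturday.
Each is the 2nd Saturday of its month.
2nd Saturday of June 2029: Jun 9 2029.
2nd Saturday of July 2029: Jul 14 2029.
August 2029 — 2nd Saturday is Aug 11 2029.
2nd Saturday of September 2029: Sep 8 2029.
2nd Saturday of October 2029: Oct 13 2029.
2nd Saturday of November 2029: Nov 10 2029.

Nov 10 2029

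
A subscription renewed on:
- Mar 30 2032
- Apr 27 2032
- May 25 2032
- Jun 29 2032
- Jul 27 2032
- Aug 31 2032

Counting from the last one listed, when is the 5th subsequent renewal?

All Tuesdays; the gaps (28, 28, 35, 28, 35) vary with month length.
This is the last Tuesday of each month.
September 2032 ends with Tuesday Sep 28 2032.
Last Tuesday of October 2032: Oct 26 2032.
November 2032 ends with Tuesday Nov 30 2032.
December 2032 ends with Tuesday Dec 28 2032.
Last Tuesday of January 2033: Jan 25 2033.

Jan 25 2033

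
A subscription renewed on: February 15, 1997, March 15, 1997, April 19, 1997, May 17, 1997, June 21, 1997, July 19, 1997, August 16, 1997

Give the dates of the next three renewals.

September 20, 1997; October 18, 1997; November 15, 1997

These are Saturdays at 28- or 35-day spacing (28, 35, 28, 35, 28, 28).
The pattern: 3rd Saturday of the month.
September 1997 — 3rd Saturday is September 20, 1997.
3rd Saturday of October 1997: October 18, 1997.
3rd Saturday of November 1997: November 15, 1997.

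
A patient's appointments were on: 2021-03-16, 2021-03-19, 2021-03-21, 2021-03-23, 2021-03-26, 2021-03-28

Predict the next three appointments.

Gaps: 3, 2, 2, 3, 2 days — not constant, but cyclic with period 3.
The events fall on every Tuesday, Friday and Sunday.
The following Tuesday is 2021-03-30.
Next Friday: 2021-04-02.
The following Sunday is 2021-04-04.

2021-03-30, 2021-04-02, 2021-04-04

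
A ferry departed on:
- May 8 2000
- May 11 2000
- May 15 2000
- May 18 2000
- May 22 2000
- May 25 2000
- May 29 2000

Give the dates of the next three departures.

Jun 1 2000, Jun 5 2000, Jun 8 2000

Gaps: 3, 4, 3, 4, 3, 4 days — not constant, but cyclic with period 2.
The events fall on every Monday and Thursday.
Next Thursday: Jun 1 2000.
Next Monday: Jun 5 2000.
The following Thursday is Jun 8 2000.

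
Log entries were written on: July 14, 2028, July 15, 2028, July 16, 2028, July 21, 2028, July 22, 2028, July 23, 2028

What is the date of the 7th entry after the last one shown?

Gaps: 1, 1, 5, 1, 1 days — not constant, but cyclic with period 3.
The events fall on every Friday, Saturday and Sunday.
Next Friday: July 28, 2028.
The following Saturday is July 29, 2028.
The following Sunday is July 30, 2028.
The following Friday is August 4, 2028.
The following Saturday is August 5, 2028.
The following Sunday is August 6, 2028.
The following Friday is August 11, 2028.

August 11, 2028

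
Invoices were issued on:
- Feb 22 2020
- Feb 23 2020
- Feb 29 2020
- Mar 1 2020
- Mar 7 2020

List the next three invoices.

Gaps: 1, 6, 1, 6 days — not constant, but cyclic with period 2.
The events fall on every Saturday and Sunday.
The following Sunday is Mar 8 2020.
The following Saturday is Mar 14 2020.
Next Sunday: Mar 15 2020.

Mar 8 2020, Mar 14 2020, Mar 15 2020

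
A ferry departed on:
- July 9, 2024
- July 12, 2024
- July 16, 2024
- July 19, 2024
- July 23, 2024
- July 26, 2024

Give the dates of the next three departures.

July 30, 2024; August 2, 2024; August 6, 2024

The gap pattern 3, 4, 3, 4, 3 repeats every 2 events.
These are the Tuesdays and Fridays of each week.
Next Tuesday: July 30, 2024.
Next Friday: August 2, 2024.
Next Tuesday: August 6, 2024.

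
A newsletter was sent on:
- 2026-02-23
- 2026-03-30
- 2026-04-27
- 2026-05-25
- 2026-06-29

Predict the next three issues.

Every date is a Monday; gaps 35, 28, 28, 35 days.
Each is the last Monday of its month (at least one falls on the 29th or later, ruling out '4th Monday').
Last Monday of July 2026: 2026-07-27.
Last Monday of August 2026: 2026-08-31.
Last Monday of September 2026: 2026-09-28.

2026-07-27, 2026-08-31, 2026-09-28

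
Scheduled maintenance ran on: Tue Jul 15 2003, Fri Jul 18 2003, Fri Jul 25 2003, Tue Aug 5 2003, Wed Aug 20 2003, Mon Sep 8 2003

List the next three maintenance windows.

Wed Oct 1 2003, Tue Oct 28 2003, Fri Nov 28 2003

Gaps: 3, 7, 11, 15, 19 days — each gap is 4 larger than the previous one.
Next gap: 23 days. Mon Sep 8 2003 + 23 days = Wed Oct 1 2003.
Next gap: 27 days. Wed Oct 1 2003 + 27 days = Tue Oct 28 2003.
Next gap: 31 days. Tue Oct 28 2003 + 31 days = Fri Nov 28 2003.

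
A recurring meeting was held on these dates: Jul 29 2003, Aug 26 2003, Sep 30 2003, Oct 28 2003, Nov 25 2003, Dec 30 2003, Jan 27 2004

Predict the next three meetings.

Feb 24 2004, Mar 30 2004, Apr 27 2004

These are Tuesdays with 28, 35, 28, 28, 35, 28-day gaps.
Each is the final Tuesday of its month — Jul 29 2003 is past the 28th, so '4th Tuesday' doesn't fit.
February 2004 ends with Tuesday Feb 24 2004.
Last Tuesday of March 2004: Mar 30 2004.
Last Tuesday of April 2004: Apr 27 2004.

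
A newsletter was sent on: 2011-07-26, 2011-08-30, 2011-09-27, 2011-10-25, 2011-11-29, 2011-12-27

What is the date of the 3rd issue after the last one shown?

2012-03-27

These are Tuesdays with 35, 28, 28, 35, 28-day gaps.
Each is the final Tuesday of its month — 2011-08-30 is past the 28th, so '4th Tuesday' doesn't fit.
January 2012 ends with Tuesday 2012-01-31.
Last Tuesday of February 2012: 2012-02-28.
March 2012 ends with Tuesday 2012-03-27.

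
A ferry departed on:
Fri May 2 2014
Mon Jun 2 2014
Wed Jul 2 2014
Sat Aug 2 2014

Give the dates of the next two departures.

Gaps: 31, 30, 31 days — not constant. Every event is on the 2nd of the month.
Pattern: the 2nd of each month.
September 2014: Tue Sep 2 2014.
October 2014: Thu Oct 2 2014.

Tue Sep 2 2014, Thu Oct 2 2014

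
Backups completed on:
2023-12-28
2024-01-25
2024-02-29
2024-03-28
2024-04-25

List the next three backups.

2024-05-30, 2024-06-27, 2024-07-25

These are Thursdays with 28, 35, 28, 28-day gaps.
Each is the final Thursday of its month — 2024-02-29 is past the 28th, so '4th Thursday' doesn't fit.
May 2024 ends with Thursday 2024-05-30.
Last Thursday of June 2024: 2024-06-27.
July 2024 ends with Thursday 2024-07-25.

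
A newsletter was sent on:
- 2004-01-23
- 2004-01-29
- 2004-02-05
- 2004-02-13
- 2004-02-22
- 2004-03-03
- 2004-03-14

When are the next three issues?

2004-03-26, 2004-04-08, 2004-04-22

The spacing grows by 1 each time: 6, 7, 8, 9, 10, 11 days.
Next gap: 12 days. 2004-03-14 + 12 days = 2004-03-26.
Next gap: 13 days. 2004-03-26 + 13 days = 2004-04-08.
Next gap: 14 days. 2004-04-08 + 14 days = 2004-04-22.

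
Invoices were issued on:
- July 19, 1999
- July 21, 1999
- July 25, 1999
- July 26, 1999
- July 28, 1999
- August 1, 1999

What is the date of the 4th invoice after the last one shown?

Every event lands on a Monday or Wednesday or Sunday (gaps cycle 2, 4, 1, 2, 4).
So the schedule is: every Monday, Wednesday and Sunday.
Next Monday: August 2, 1999.
The following Wednesday is August 4, 1999.
The following Sunday is August 8, 1999.
Next Monday: August 9, 1999.

August 9, 1999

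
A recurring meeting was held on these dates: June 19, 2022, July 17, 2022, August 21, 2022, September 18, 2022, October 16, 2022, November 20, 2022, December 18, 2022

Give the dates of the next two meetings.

All dates are Sundays, 28, 35, 28, 28, 35, 28 days apart.
Specifically, the 3rd Sunday of each month.
3rd Sunday of January 2023: January 15, 2023.
3rd Sunday of February 2023: February 19, 2023.

January 15, 2023; February 19, 2023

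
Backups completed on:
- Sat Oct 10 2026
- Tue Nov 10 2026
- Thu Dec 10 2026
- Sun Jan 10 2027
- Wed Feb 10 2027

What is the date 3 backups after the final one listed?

Gaps: 31, 30, 31, 31 days — not constant. Every event is on the 10th of the month.
Pattern: the 10th of each month.
March 2027: Wed Mar 10 2027.
Next: April 2027 → Sat Apr 10 2027.
May 2027: Mon May 10 2027.

Mon May 10 2027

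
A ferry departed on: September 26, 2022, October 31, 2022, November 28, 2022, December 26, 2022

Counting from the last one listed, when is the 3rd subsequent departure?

March 27, 2023

These are Mondays with 35, 28, 28-day gaps.
Each is the final Monday of its month — October 31, 2022 is past the 28th, so '4th Monday' doesn't fit.
Last Monday of January 2023: January 30, 2023.
February 2023 ends with Monday February 27, 2023.
Last Monday of March 2023: March 27, 2023.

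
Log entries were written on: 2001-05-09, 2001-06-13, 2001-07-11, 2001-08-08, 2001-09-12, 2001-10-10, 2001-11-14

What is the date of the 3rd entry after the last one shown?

2002-02-13

Gaps: 35, 28, 28, 35, 28, 35 days — a mix of 28 and 35. Every date is a Wednesday.
Each is the 2nd Wednesday of its month.
2nd Wednesday of December 2001: 2001-12-12.
January 2002 — 2nd Wednesday is 2002-01-09.
February 2002 — 2nd Wednesday is 2002-02-13.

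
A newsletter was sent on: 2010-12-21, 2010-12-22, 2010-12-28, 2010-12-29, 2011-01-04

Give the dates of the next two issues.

2011-01-05, 2011-01-11

The gap pattern 1, 6, 1, 6 repeats every 2 events.
These are the Tuesdays and Wednesdays of each week.
The following Wednesday is 2011-01-05.
The following Tuesday is 2011-01-11.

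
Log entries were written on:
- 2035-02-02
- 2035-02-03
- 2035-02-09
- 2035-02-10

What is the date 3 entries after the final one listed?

Gaps: 1, 6, 1 days — not constant, but cyclic with period 2.
The events fall on every Friday and Saturday.
The following Friday is 2035-02-16.
Next Saturday: 2035-02-17.
The following Friday is 2035-02-23.

2035-02-23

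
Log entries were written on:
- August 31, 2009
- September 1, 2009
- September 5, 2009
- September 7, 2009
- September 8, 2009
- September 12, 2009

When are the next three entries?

Every event lands on a Monday or Tuesday or Saturday (gaps cycle 1, 4, 2, 1, 4).
So the schedule is: every Monday, Tuesday and Saturday.
Next Monday: September 14, 2009.
The following Tuesday is September 15, 2009.
The following Saturday is September 19, 2009.

September 14, 2009; September 15, 2009; September 19, 2009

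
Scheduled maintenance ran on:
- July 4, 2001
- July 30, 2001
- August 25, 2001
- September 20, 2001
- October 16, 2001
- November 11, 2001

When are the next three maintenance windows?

December 7, 2001; January 2, 2002; January 28, 2002

Gaps between consecutive events: 26, 26, 26, 26, 26 days — a constant 26-day interval.
November 11, 2001 + 26 days = December 7, 2001.
December 7, 2001 + 26 days = January 2, 2002.
January 2, 2002 + 26 days = January 28, 2002.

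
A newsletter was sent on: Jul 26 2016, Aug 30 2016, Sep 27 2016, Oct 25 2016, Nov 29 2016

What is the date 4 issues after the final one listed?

Mar 28 2017

Every date is a Tuesday; gaps 35, 28, 28, 35 days.
Each is the last Tuesday of its month (at least one falls on the 29th or later, ruling out '4th Tuesday').
Last Tuesday of December 2016: Dec 27 2016.
Last Tuesday of January 2017: Jan 31 2017.
February 2017 ends with Tuesday Feb 28 2017.
March 2017 ends with Tuesday Mar 28 2017.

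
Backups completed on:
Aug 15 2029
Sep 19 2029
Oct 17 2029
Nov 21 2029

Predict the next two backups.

All dates are Wednesdays, 35, 28, 35 days apart.
Specifically, the 3rd Wednesday of each month.
3rd Wednesday of December 2029: Dec 19 2029.
January 2030 — 3rd Wednesday is Jan 16 2030.

Dec 19 2029, Jan 16 2030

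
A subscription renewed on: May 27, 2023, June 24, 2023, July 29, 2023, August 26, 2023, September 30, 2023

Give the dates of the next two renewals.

October 28, 2023; November 25, 2023

All Saturdays; the gaps (28, 35, 28, 35) vary with month length.
This is the last Saturday of each month.
October 2023 ends with Saturday October 28, 2023.
November 2023 ends with Saturday November 25, 2023.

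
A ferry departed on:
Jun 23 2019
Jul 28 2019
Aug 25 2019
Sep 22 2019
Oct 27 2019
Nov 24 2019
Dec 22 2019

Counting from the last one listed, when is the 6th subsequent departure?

Jun 28 2020

Gaps: 35, 28, 28, 35, 28, 28 days — a mix of 28 and 35. Every date is a Sunday.
Each is the 4th Sunday of its month.
4th Sunday of January 2020: Jan 26 2020.
4th Sunday of February 2020: Feb 23 2020.
4th Sunday of March 2020: Mar 22 2020.
April 2020 — 4th Sunday is Apr 26 2020.
May 2020 — 4th Sunday is May 24 2020.
4th Sunday of June 2020: Jun 28 2020.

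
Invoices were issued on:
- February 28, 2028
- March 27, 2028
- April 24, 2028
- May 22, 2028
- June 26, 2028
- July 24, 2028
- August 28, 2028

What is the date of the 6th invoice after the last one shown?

Gaps: 28, 28, 28, 35, 28, 35 days — a mix of 28 and 35. Every date is a Monday.
Each is the 4th Monday of its month.
4th Monday of September 2028: September 25, 2028.
4th Monday of October 2028: October 23, 2028.
4th Monday of November 2028: November 27, 2028.
December 2028 — 4th Monday is December 25, 2028.
January 2029 — 4th Monday is January 22, 2029.
4th Monday of February 2029: February 26, 2029.

February 26, 2029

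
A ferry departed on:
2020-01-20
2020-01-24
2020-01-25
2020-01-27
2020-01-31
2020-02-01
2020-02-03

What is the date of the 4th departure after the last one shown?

The gap pattern 4, 1, 2, 4, 1, 2 repeats every 3 events.
These are the Mondays, Fridays and Saturdays of each week.
The following Friday is 2020-02-07.
The following Saturday is 2020-02-08.
Next Monday: 2020-02-10.
The following Friday is 2020-02-14.

2020-02-14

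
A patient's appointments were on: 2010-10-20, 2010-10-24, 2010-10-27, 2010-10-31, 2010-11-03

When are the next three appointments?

2010-11-07, 2010-11-10, 2010-11-14

Gaps: 4, 3, 4, 3 days — not constant, but cyclic with period 2.
The events fall on every Wednesday and Sunday.
Next Sunday: 2010-11-07.
The following Wednesday is 2010-11-10.
The following Sunday is 2010-11-14.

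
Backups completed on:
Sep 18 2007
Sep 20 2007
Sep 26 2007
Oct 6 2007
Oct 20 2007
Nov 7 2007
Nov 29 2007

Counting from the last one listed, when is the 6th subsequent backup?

Jul 2 2008

Intervals are 2, 6, 10, 14, 18, 22 days — an arithmetic progression with common difference 4.
Next gap: 26 days. Nov 29 2007 + 26 days = Dec 25 2007.
Next gap: 30 days. Dec 25 2007 + 30 days = Jan 24 2008.
Next gap: 34 days. Jan 24 2008 + 34 days = Feb 27 2008.
Next gap: 38 days. Feb 27 2008 + 38 days = Apr 5 2008.
Next gap: 42 days. Apr 5 2008 + 42 days = May 17 2008.
Next gap: 46 days. May 17 2008 + 46 days = Jul 2 2008.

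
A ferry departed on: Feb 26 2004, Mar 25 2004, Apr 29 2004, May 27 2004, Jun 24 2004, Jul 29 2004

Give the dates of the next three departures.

Aug 26 2004, Sep 30 2004, Oct 28 2004

Every date is a Thursday; gaps 28, 35, 28, 28, 35 days.
Each is the last Thursday of its month (at least one falls on the 29th or later, ruling out '4th Thursday').
Last Thursday of August 2004: Aug 26 2004.
September 2004 ends with Thursday Sep 30 2004.
Last Thursday of October 2004: Oct 28 2004.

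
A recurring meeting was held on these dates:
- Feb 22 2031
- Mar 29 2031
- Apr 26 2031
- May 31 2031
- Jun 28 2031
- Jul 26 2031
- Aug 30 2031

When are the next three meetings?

All Saturdays; the gaps (35, 28, 35, 28, 28, 35) vary with month length.
This is the last Saturday of each month.
Last Saturday of September 2031: Sep 27 2031.
October 2031 ends with Saturday Oct 25 2031.
November 2031 ends with Saturday Nov 29 2031.

Sep 27 2031, Oct 25 2031, Nov 29 2031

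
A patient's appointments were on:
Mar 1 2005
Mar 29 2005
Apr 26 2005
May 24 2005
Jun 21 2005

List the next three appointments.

Every event comes 28 days after the last (28, 28, 28, 28).
Jun 21 2005 + 28 days = Jul 19 2005.
Jul 19 2005 + 28 days = Aug 16 2005.
Aug 16 2005 + 28 days = Sep 13 2005.

Jul 19 2005, Aug 16 2005, Sep 13 2005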